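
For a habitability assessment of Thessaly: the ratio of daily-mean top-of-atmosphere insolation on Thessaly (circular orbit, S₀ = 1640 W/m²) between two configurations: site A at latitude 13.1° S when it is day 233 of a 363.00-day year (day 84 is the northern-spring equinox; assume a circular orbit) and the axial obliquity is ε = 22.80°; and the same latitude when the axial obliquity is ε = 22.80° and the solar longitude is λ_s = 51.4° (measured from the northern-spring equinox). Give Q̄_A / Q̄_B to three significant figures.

Q̄_A / Q̄_B ≈ 1.07

— Configuration A (φ=-13.1°):
Solar longitude: λ_s = 360° × (233 − 84)/363.00 = 147.769°.
sin δ = sin 22.80° × sin 147.769° = 0.20668, so δ = +11.928°.
cos H₀ = −tan(-13.1°) tan(+11.928°) = 0.0492, H₀ = 1.5216 rad.
Bracket: H₀ sin φ sin δ + cos φ cos δ sin H₀ = 1.5216×-0.22665×0.20668 + 0.97398×0.97841×0.99879 = -0.071278 + 0.951799 = 0.880521.
Q̄ = (S₀/π) × [bracket] = (1640/π) × 0.880521 = 459.66 W/m².
— Configuration B (φ=-13.1°):
Solar declination: sin δ = sin ε · sin λ_s = sin 22.80° × sin 51.4° = 0.30285, so δ = +17.629°.
cos H₀ = −tan(-13.1°) tan(+17.629°) = 0.0739, H₀ = 1.4968 rad.
Bracket: H₀ sin φ sin δ + cos φ cos δ sin H₀ = 1.4968×-0.22665×0.30285 + 0.97398×0.95304×0.99726 = -0.102742 + 0.925699 = 0.822957.
Q̄ = (S₀/π) × [bracket] = (1640/π) × 0.822957 = 429.61 W/m².
Ratio Q̄_A / Q̄_B = 459.66 / 429.61 = 1.070.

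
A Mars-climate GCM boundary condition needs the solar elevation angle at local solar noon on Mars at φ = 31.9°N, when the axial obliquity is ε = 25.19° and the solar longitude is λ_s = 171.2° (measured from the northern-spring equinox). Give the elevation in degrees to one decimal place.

Solar declination: sin δ = sin ε · sin λ_s = sin 25.19° × sin 171.2° = 0.06511, so δ = +3.733°.
At local noon the hour angle is zero, so the zenith angle equals |φ − δ| = |+31.9° − (+3.733°)| = 28.167°.
Elevation = 90° − 28.167° = 61.8°.

61.8°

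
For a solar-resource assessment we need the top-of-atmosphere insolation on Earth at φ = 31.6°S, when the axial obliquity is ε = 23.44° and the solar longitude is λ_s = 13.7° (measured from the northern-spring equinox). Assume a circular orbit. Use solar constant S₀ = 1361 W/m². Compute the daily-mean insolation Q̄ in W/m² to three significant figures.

Solar declination: sin δ = sin ε · sin λ_s = sin 23.44° × sin 13.7° = 0.09421, so δ = +5.406°.
cos H₀ = −tan(-31.6°) tan(+5.406°) = 0.0582, H₀ = 1.5125 rad.
Bracket: H₀ sin φ sin δ + cos φ cos δ sin H₀ = 1.5125×-0.52399×0.09421 + 0.85173×0.99555×0.99830 = -0.074665 + 0.846498 = 0.771833.
Q̄ = (S₀/π) × [bracket] = (1361/π) × 0.771833 = 334.4 W/m².

Q̄ ≈ 334 W/m²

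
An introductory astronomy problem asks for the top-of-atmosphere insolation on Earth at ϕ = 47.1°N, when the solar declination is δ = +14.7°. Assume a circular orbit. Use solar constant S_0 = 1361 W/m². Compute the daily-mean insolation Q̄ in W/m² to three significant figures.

cos h₀ = −tan(+47.1°) tan(+14.700°) = -0.2823, h₀ = 1.8570 rad.
Bracket: h₀ sin ϕ sin δ + cos ϕ cos δ sin h₀ = 1.8570×0.73254×0.25376 + 0.68072×0.96727×0.95932 = 0.345197 + 0.631655 = 0.976852.
Q̄ = (S_0/π) × [bracket] = (1361/π) × 0.976852 = 423.2 W/m².

Q̄ ≈ 423 W/m²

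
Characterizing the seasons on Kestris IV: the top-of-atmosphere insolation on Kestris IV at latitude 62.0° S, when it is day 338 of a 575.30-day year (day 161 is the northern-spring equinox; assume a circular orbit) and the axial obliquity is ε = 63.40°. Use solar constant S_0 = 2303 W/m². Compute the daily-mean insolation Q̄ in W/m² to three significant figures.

Solar longitude: L_s = 360° × (338 − 161)/575.30 = 110.760°.
sin δ = sin 63.40° × sin 110.760° = 0.83610, so δ = +56.731°.
cos h₀ = −tan(-62.0°) tan(+56.731°) = 2.8665 ≥ 1 ⇒ polar night, h₀ = 0 and Q̄ = 0.

Q̄ ≈ 0.00 W/m²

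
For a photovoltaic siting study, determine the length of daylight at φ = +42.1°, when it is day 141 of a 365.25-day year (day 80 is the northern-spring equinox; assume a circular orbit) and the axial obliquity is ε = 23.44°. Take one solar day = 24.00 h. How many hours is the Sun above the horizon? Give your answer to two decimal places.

14.59 h

Solar longitude: λ_s = 360° × (141 − 80)/365.25 = 60.123°.
sin δ = sin 23.44° × sin 60.123° = 0.34492, so δ = +20.177°.
cos H₀ = −tan φ · tan δ = −tan(+42.1°) × tan(+20.177°) = -0.3320, so H₀ = 1.9093 rad = 109.39°.
Daylight = 2H₀/(2π) × 24.00 h = (1.9093/π) × 24.00 = 14.59 h.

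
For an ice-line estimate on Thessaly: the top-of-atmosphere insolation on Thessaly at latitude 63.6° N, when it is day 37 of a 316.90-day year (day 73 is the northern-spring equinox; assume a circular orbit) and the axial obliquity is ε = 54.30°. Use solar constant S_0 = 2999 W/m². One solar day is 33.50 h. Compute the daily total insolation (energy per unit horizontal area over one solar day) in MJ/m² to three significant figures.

0.00 MJ/m²

Solar longitude: L_s = 360° × (37 − 73)/316.90 = -40.896°, i.e. -40.896° + 360° = 319.104°.
sin δ = sin 54.30° × sin 319.104° = -0.53166, so δ = -32.118°.
cos h₀ = −tan(+63.6°) tan(-32.118°) = 1.2646 ≥ 1 ⇒ polar night, h₀ = 0 and Q̄ = 0.
Daily total = Q̄ × 33.50 h × 3600 s/h = 0.00 MJ/m².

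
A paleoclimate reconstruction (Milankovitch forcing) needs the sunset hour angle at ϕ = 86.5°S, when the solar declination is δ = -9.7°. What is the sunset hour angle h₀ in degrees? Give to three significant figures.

Sunrise equation: cos h₀ = −tan ϕ · tan δ = -2.7947 ≤ −1, so the Sun never sets (polar day) and h₀ = π.

h₀ = 180°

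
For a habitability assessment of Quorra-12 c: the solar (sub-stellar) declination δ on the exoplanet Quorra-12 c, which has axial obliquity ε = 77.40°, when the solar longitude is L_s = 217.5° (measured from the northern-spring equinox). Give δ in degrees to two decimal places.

sin δ = sin ε · sin L_s = sin 77.40° × sin 217.5° = -0.594100.
δ = arcsin(-0.594100) = -36.45°.

δ = -36.45°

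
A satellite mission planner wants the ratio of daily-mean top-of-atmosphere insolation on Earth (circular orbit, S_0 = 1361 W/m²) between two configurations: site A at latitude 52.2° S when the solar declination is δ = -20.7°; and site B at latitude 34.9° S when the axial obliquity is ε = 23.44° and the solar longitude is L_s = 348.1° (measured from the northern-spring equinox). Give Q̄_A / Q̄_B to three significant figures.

— Configuration A (ϕ=-52.2°):
cos h₀ = −tan(-52.2°) tan(-20.700°) = -0.4871, h₀ = 2.0796 rad.
Bracket: h₀ sin ϕ sin δ + cos ϕ cos δ sin h₀ = 2.0796×-0.79016×-0.35347 + 0.61291×0.93544×0.87332 = 0.580828 + 0.500710 = 1.081538.
Q̄ = (S_0/π) × [bracket] = (1361/π) × 1.081538 = 468.54 W/m².
— Configuration B (ϕ=-34.9°):
Solar declination: sin δ = sin ε · sin L_s = sin 23.44° × sin 348.1° = -0.08203, so δ = -4.705°.
cos h₀ = −tan(-34.9°) tan(-4.705°) = -0.0574, h₀ = 1.6282 rad.
Bracket: h₀ sin ϕ sin δ + cos ϕ cos δ sin h₀ = 1.6282×-0.57215×-0.08203 + 0.82015×0.99663×0.99835 = 0.076417 + 0.816037 = 0.892454.
Q̄ = (S_0/π) × [bracket] = (1361/π) × 0.892454 = 386.63 W/m².
Ratio Q̄_A / Q̄_B = 468.54 / 386.63 = 1.212.

Q̄_A / Q̄_B ≈ 1.21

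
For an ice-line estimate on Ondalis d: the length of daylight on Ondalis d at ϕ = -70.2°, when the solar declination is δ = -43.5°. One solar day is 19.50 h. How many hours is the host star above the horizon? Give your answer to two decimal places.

19.50 h

Sunrise equation: cos h₀ = −tan ϕ · tan δ = -2.6359 ≤ −1, so the host star never sets (polar day) and h₀ = π.
Daylight = 2h₀/(2π) × 19.50 h = (3.1416/π) × 19.50 = 19.50 h.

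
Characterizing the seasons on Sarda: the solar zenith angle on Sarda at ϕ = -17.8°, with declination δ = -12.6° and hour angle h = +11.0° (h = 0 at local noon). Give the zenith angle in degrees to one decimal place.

cos θ_z = sin ϕ sin δ + cos ϕ cos δ cos h = 0.066685 + 0.912127 = 0.978812.
θ_z = arccos(0.978812) = 11.8°.

θ_z = 11.8°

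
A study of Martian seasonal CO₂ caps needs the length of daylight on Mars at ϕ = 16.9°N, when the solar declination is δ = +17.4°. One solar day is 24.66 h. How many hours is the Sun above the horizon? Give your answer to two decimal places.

cos h₀ = −tan ϕ · tan δ = −tan(+16.9°) × tan(+17.400°) = -0.0952, so h₀ = 1.6662 rad = 95.46°.
Daylight = 2h₀/(2π) × 24.66 h = (1.6662/π) × 24.66 = 13.08 h.

13.08 h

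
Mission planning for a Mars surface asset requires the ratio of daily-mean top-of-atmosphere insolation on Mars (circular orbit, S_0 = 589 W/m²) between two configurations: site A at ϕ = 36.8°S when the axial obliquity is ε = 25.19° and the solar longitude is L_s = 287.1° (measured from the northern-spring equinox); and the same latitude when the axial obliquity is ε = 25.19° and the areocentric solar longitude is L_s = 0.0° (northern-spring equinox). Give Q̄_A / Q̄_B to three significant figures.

Q̄_A / Q̄_B ≈ 1.44

— Configuration A (ϕ=-36.8°):
Solar declination: sin δ = sin ε · sin L_s = sin 25.19° × sin 287.1° = -0.40681, so δ = -24.004°.
cos h₀ = −tan(-36.8°) tan(-24.004°) = -0.3331, h₀ = 1.9104 rad.
Bracket: h₀ sin ϕ sin δ + cos ϕ cos δ sin h₀ = 1.9104×-0.59902×-0.40681 + 0.80073×0.91351×0.94288 = 0.465540 + 0.689693 = 1.155233.
Q̄ = (S_0/π) × [bracket] = (589/π) × 1.155233 = 216.59 W/m².
— Configuration B (ϕ=-36.8°):
sin δ = sin 25.19° × sin 0.0° = 0.00000, so δ = +0.000°.
cos h₀ = −tan(-36.8°) tan(+0.000°) = 0.0000, h₀ = 1.5708 rad.
Bracket: h₀ sin ϕ sin δ + cos ϕ cos δ sin h₀ = 1.5708×-0.59902×0.00000 + 0.80073×1.00000×1.00000 = -0.000000 + 0.800730 = 0.800730.
Q̄ = (S_0/π) × [bracket] = (589/π) × 0.800730 = 150.12 W/m².
Ratio Q̄_A / Q̄_B = 216.59 / 150.12 = 1.443.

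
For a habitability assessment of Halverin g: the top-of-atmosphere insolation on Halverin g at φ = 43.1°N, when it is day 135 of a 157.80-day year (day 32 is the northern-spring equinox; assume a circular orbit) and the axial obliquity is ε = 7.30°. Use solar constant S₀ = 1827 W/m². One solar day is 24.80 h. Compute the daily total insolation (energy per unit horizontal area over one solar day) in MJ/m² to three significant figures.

32.1 MJ/m²

Solar longitude: λ_s = 360° × (135 − 32)/157.80 = 234.981°.
sin δ = sin 7.30° × sin 234.981° = -0.10406, so δ = -5.973°.
cos H₀ = −tan(+43.1°) tan(-5.973°) = 0.0979, H₀ = 1.4727 rad.
Bracket: H₀ sin φ sin δ + cos φ cos δ sin H₀ = 1.4727×0.68327×-0.10406 + 0.73016×0.99457×0.99520 = -0.104711 + 0.722709 = 0.617998.
Q̄ = (S₀/π) × [bracket] = (1827/π) × 0.617998 = 359.40 W/m².
Daily total = Q̄ × 24.80 h × 3600 s/h = 359.40 × 24.80 × 3600 / 10⁶ = 32.09 MJ/m².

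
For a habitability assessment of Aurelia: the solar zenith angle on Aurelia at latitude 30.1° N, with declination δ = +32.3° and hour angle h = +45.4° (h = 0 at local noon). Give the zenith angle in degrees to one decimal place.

θ_z = 38.6°

cos θ_z = sin ϕ sin δ + cos ϕ cos δ cos h = 0.267983 + 0.513470 = 0.781453.
θ_z = arccos(0.781453) = 38.6°.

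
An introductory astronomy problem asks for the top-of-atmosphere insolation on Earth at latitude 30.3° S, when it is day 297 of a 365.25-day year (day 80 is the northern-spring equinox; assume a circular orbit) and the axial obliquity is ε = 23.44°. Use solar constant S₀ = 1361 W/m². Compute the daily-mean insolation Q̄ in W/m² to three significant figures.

Solar longitude: λ_s = 360° × (297 − 80)/365.25 = 213.881°.
sin δ = sin 23.44° × sin 213.881° = -0.22175, so δ = -12.812°.
cos H₀ = −tan(-30.3°) tan(-12.812°) = -0.1329, H₀ = 1.7041 rad.
Bracket: H₀ sin φ sin δ + cos φ cos δ sin H₀ = 1.7041×-0.50453×-0.22175 + 0.86340×0.97510×0.99113 = 0.190654 + 0.834434 = 1.025088.
Q̄ = (S₀/π) × [bracket] = (1361/π) × 1.025088 = 444.1 W/m².

Q̄ ≈ 444 W/m²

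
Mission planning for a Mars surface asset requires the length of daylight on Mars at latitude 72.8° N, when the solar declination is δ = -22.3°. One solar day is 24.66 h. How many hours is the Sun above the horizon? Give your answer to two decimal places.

cos H₀ = −tan φ · tan δ = 1.3249 ≥ 1, so the Sun never rises (polar night) and H₀ = 0.
Daylight = 2H₀/(2π) × 24.66 h = (0.0000/π) × 24.66 = 0.00 h.

0.00 h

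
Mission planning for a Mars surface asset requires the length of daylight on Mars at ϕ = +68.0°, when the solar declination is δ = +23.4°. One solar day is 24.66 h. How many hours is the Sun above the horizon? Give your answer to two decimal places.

Sunrise equation: cos h₀ = −tan ϕ · tan δ = -1.0711 ≤ −1, so the Sun never sets (polar day) and h₀ = π.
Daylight = 2h₀/(2π) × 24.66 h = (3.1416/π) × 24.66 = 24.66 h.

24.66 h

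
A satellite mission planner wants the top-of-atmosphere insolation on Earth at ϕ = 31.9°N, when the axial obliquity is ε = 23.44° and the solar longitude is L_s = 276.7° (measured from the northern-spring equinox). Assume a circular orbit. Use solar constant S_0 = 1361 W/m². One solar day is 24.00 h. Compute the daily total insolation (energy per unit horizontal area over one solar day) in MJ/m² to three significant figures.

18.0 MJ/m²

Solar declination: sin δ = sin ε · sin L_s = sin 23.44° × sin 276.7° = -0.39507, so δ = -23.270°.
cos h₀ = −tan(+31.9°) tan(-23.270°) = 0.2677, h₀ = 1.2998 rad.
Bracket: h₀ sin ϕ sin δ + cos ϕ cos δ sin h₀ = 1.2998×0.52844×-0.39507 + 0.84897×0.91865×0.96351 = -0.271360 + 0.751448 = 0.480088.
Q̄ = (S_0/π) × [bracket] = (1361/π) × 0.480088 = 207.98 W/m².
Daily total = Q̄ × 24.00 h × 3600 s/h = 207.98 × 24.00 × 3600 / 10⁶ = 17.97 MJ/m².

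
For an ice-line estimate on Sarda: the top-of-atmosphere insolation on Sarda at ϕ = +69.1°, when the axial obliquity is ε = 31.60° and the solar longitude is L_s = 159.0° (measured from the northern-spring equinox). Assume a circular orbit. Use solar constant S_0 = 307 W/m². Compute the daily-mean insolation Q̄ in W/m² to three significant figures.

Q̄ ≈ 65.6 W/m²

Solar declination: sin δ = sin ε · sin L_s = sin 31.60° × sin 159.0° = 0.18778, so δ = +10.823°.
cos h₀ = −tan(+69.1°) tan(+10.823°) = -0.5007, h₀ = 2.0951 rad.
Bracket: h₀ sin ϕ sin δ + cos ϕ cos δ sin h₀ = 2.0951×0.93420×0.18778 + 0.35674×0.98221×0.86565 = 0.367531 + 0.303318 = 0.670849.
Q̄ = (S_0/π) × [bracket] = (307/π) × 0.670849 = 65.56 W/m².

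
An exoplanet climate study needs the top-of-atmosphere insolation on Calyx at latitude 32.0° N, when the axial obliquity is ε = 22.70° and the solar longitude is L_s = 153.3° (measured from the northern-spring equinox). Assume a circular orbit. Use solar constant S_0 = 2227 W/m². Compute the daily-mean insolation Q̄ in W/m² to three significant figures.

Q̄ ≈ 698 W/m²

Solar declination: sin δ = sin ε · sin L_s = sin 22.70° × sin 153.3° = 0.17339, so δ = +9.985°.
cos h₀ = −tan(+32.0°) tan(+9.985°) = -0.1100, h₀ = 1.6810 rad.
Bracket: h₀ sin ϕ sin δ + cos ϕ cos δ sin h₀ = 1.6810×0.52992×0.17339 + 0.84805×0.98485×0.99393 = 0.154455 + 0.830132 = 0.984587.
Q̄ = (S_0/π) × [bracket] = (2227/π) × 0.984587 = 698.0 W/m².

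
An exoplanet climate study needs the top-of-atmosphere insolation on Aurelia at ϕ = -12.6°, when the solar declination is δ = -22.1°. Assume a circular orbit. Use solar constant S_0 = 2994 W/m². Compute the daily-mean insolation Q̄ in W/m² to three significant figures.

cos h₀ = −tan(-12.6°) tan(-22.100°) = -0.0908, h₀ = 1.6617 rad.
Bracket: h₀ sin ϕ sin δ + cos ϕ cos δ sin h₀ = 1.6617×-0.21814×-0.37622 + 0.97592×0.92653×0.99587 = 0.136373 + 0.900485 = 1.036858.
Q̄ = (S_0/π) × [bracket] = (2994/π) × 1.036858 = 988.1 W/m².

Q̄ ≈ 988 W/m²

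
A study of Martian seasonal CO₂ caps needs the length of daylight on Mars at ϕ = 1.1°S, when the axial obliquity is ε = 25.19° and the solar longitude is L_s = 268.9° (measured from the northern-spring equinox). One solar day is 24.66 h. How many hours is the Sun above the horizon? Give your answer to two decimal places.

12.40 h

Solar declination: sin δ = sin ε · sin L_s = sin 25.19° × sin 268.9° = -0.42554, so δ = -25.185°.
cos h₀ = −tan ϕ · tan δ = −tan(-1.1°) × tan(-25.185°) = -0.0090, so h₀ = 1.5798 rad = 90.52°.
Daylight = 2h₀/(2π) × 24.66 h = (1.5798/π) × 24.66 = 12.40 h.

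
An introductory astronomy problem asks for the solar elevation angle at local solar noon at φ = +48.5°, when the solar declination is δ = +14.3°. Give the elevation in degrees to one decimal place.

At local noon the hour angle is zero, so the zenith angle equals |φ − δ| = |+48.5° − (+14.300°)| = 34.200°.
Elevation = 90° − 34.200° = 55.8°.

55.8°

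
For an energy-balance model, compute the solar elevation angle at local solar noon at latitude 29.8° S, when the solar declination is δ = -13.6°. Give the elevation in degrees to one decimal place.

At local noon the hour angle is zero, so the zenith angle equals |φ − δ| = |-29.8° − (-13.600°)| = 16.200°.
Elevation = 90° − 16.200° = 73.8°.

73.8°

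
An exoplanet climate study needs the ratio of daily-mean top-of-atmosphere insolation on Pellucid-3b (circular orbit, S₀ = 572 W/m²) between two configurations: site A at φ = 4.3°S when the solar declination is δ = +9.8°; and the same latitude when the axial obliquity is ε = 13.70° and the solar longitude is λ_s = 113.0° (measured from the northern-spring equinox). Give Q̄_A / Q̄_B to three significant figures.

Q̄_A / Q̄_B ≈ 1.02

— Configuration A (φ=-4.3°):
cos H₀ = −tan(-4.3°) tan(+9.800°) = 0.0130, H₀ = 1.5578 rad.
Bracket: H₀ sin φ sin δ + cos φ cos δ sin H₀ = 1.5578×-0.07498×0.17021 + 0.99719×0.98541×0.99992 = -0.019881 + 0.982562 = 0.962681.
Q̄ = (S₀/π) × [bracket] = (572/π) × 0.962681 = 175.28 W/m².
— Configuration B (φ=-4.3°):
Solar declination: sin δ = sin ε · sin λ_s = sin 13.70° × sin 113.0° = 0.21801, so δ = +12.592°.
cos H₀ = −tan(-4.3°) tan(+12.592°) = 0.0168, H₀ = 1.5540 rad.
Bracket: H₀ sin φ sin δ + cos φ cos δ sin H₀ = 1.5540×-0.07498×0.21801 + 0.99719×0.97595×0.99986 = -0.025402 + 0.973071 = 0.947669.
Q̄ = (S₀/π) × [bracket] = (572/π) × 0.947669 = 172.55 W/m².
Ratio Q̄_A / Q̄_B = 175.28 / 172.55 = 1.016.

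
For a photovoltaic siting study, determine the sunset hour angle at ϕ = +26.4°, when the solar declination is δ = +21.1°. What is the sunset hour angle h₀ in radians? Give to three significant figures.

cos h₀ = −tan ϕ · tan δ = −tan(+26.4°) × tan(+21.100°) = -0.1915, so h₀ = 1.7635 rad = 101.04°.

h₀ = 1.76 rad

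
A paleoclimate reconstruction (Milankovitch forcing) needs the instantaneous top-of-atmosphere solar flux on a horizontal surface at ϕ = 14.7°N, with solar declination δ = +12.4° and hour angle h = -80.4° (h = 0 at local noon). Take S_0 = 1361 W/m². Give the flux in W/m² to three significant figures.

289 W/m²

cos θ_z = sin ϕ sin δ + cos ϕ cos δ cos h = 0.054491 + 0.157547 = 0.212038.
Flux = S_0 · cos θ_z = 1361 × 0.212038 = 288.6 W/m².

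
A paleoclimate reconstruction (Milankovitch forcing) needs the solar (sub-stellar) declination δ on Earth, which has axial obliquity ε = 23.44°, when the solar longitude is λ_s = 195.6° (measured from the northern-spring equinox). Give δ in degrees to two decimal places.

δ = -6.14°

sin δ = sin ε · sin λ_s = sin 23.44° × sin 195.6° = -0.106973.
δ = arcsin(-0.106973) = -6.14°.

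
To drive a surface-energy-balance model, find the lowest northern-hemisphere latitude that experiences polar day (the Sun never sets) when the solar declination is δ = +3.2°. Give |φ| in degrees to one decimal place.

|φ| = 86.8°

Polar day requires cos H₀ = −tan φ tan δ ≤ −1, i.e. tan φ tan δ ≥ 1.
The boundary is |tan φ| · |tan δ| = 1, so |φ| = 90° − |δ| = 90° − 3.2° = 86.8° in the northern hemisphere.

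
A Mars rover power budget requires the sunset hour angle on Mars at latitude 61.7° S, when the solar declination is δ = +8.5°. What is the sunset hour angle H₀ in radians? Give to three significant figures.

cos H₀ = −tan φ · tan δ = −tan(-61.7°) × tan(+8.500°) = 0.2776, so H₀ = 1.2895 rad = 73.89°.

H₀ = 1.29 rad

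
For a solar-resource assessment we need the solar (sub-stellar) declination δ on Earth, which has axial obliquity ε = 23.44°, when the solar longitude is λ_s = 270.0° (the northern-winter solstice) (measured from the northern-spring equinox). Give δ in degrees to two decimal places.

sin δ = sin ε · sin λ_s = sin 23.44° × sin 270.0° = -0.397789.
δ = arcsin(-0.397789) = -23.44°.

δ = -23.44°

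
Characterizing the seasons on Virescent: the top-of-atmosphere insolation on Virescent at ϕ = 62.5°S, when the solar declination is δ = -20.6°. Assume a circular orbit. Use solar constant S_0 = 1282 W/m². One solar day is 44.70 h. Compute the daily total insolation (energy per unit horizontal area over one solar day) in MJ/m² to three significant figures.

cos h₀ = −tan(-62.5°) tan(-20.600°) = -0.7220, h₀ = 2.3776 rad.
Bracket: h₀ sin ϕ sin δ + cos ϕ cos δ sin h₀ = 2.3776×-0.88701×-0.35184 + 0.46175×0.93606×0.69184 = 0.742015 + 0.299031 = 1.041046.
Q̄ = (S_0/π) × [bracket] = (1282/π) × 1.041046 = 424.82 W/m².
Daily total = Q̄ × 44.70 h × 3600 s/h = 424.82 × 44.70 × 3600 / 10⁶ = 68.36 MJ/m².

68.4 MJ/m²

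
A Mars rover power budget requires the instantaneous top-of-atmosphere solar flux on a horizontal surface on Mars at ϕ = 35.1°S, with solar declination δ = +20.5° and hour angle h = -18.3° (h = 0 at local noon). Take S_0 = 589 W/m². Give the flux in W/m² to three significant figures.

310 W/m²

cos θ_z = sin ϕ sin δ + cos ϕ cos δ cos h = -0.201371 + 0.727581 = 0.526210.
Flux = S_0 · cos θ_z = 589 × 0.526210 = 309.9 W/m².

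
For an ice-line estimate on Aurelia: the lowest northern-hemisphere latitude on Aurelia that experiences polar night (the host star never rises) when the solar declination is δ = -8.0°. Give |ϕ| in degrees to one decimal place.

|ϕ| = 82.0°

Polar night requires cos h₀ = −tan ϕ tan δ ≥ 1, i.e. tan ϕ tan δ ≤ −1.
The boundary is |tan ϕ| · |tan δ| = 1, so |ϕ| = 90° − |δ| = 90° − 8.0° = 82.0° in the northern hemisphere.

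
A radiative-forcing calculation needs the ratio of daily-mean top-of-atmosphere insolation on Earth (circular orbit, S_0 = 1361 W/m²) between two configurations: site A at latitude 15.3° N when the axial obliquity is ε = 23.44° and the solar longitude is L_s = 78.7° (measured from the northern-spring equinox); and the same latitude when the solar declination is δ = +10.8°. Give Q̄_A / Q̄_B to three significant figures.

— Configuration A (ϕ=+15.3°):
Solar declination: sin δ = sin ε · sin L_s = sin 23.44° × sin 78.7° = 0.39008, so δ = +22.959°.
cos h₀ = −tan(+15.3°) tan(+22.959°) = -0.1159, h₀ = 1.6870 rad.
Bracket: h₀ sin ϕ sin δ + cos ϕ cos δ sin h₀ = 1.6870×0.26387×0.39008 + 0.96456×0.92078×0.99326 = 0.173644 + 0.882161 = 1.055805.
Q̄ = (S_0/π) × [bracket] = (1361/π) × 1.055805 = 457.40 W/m².
— Configuration B (ϕ=+15.3°):
cos h₀ = −tan(+15.3°) tan(+10.800°) = -0.0522, h₀ = 1.6230 rad.
Bracket: h₀ sin ϕ sin δ + cos ϕ cos δ sin h₀ = 1.6230×0.26387×0.18738 + 0.96456×0.98229×0.99864 = 0.080248 + 0.946189 = 1.026437.
Q̄ = (S_0/π) × [bracket] = (1361/π) × 1.026437 = 444.67 W/m².
Ratio Q̄_A / Q̄_B = 457.40 / 444.67 = 1.029.

Q̄_A / Q̄_B ≈ 1.03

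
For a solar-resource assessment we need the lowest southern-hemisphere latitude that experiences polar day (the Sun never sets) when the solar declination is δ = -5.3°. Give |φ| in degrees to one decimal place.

|φ| = 84.7°

Polar day requires cos H₀ = −tan φ tan δ ≤ −1, i.e. tan φ tan δ ≥ 1.
The boundary is |tan φ| · |tan δ| = 1, so |φ| = 90° − |δ| = 90° − 5.3° = 84.7° in the southern hemisphere.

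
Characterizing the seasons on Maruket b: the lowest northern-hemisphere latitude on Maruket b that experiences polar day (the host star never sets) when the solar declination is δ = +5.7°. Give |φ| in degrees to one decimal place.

|φ| = 84.3°

Polar day requires cos H₀ = −tan φ tan δ ≤ −1, i.e. tan φ tan δ ≥ 1.
The boundary is |tan φ| · |tan δ| = 1, so |φ| = 90° − |δ| = 90° − 5.7° = 84.3° in the northern hemisphere.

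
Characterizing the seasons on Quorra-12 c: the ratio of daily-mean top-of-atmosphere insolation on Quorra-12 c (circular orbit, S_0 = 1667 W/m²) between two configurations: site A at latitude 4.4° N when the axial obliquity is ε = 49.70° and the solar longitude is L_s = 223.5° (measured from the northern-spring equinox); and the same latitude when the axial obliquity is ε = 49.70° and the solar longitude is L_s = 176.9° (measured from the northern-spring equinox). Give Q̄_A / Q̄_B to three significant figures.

— Configuration A (ϕ=+4.4°):
Solar declination: sin δ = sin ε · sin L_s = sin 49.70° × sin 223.5° = -0.52499, so δ = -31.667°.
cos h₀ = −tan(+4.4°) tan(-31.667°) = 0.0475, h₀ = 1.5233 rad.
Bracket: h₀ sin ϕ sin δ + cos ϕ cos δ sin h₀ = 1.5233×0.07672×-0.52499 + 0.99705×0.85111×0.99887 = -0.061354 + 0.847640 = 0.786286.
Q̄ = (S_0/π) × [bracket] = (1667/π) × 0.786286 = 417.22 W/m².
— Configuration B (ϕ=+4.4°):
Solar declination: sin δ = sin ε · sin L_s = sin 49.70° × sin 176.9° = 0.04124, so δ = +2.364°.
cos h₀ = −tan(+4.4°) tan(+2.364°) = -0.0032, h₀ = 1.5740 rad.
Bracket: h₀ sin ϕ sin δ + cos ϕ cos δ sin h₀ = 1.5740×0.07672×0.04124 + 0.99705×0.99915×0.99999 = 0.004980 + 0.996193 = 1.001173.
Q̄ = (S_0/π) × [bracket] = (1667/π) × 1.001173 = 531.25 W/m².
Ratio Q̄_A / Q̄_B = 417.22 / 531.25 = 0.7854.

Q̄_A / Q̄_B ≈ 0.785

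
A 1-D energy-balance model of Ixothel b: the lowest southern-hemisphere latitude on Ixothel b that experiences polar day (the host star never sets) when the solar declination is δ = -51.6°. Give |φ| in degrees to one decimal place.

Polar day requires cos H₀ = −tan φ tan δ ≤ −1, i.e. tan φ tan δ ≥ 1.
The boundary is |tan φ| · |tan δ| = 1, so |φ| = 90° − |δ| = 90° − 51.6° = 38.4° in the southern hemisphere.

|φ| = 38.4°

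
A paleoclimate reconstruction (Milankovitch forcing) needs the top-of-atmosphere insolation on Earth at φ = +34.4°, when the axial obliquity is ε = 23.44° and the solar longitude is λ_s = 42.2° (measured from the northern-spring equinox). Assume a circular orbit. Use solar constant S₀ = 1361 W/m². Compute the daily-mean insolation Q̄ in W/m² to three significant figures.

Solar declination: sin δ = sin ε · sin λ_s = sin 23.44° × sin 42.2° = 0.26720, so δ = +15.498°.
cos H₀ = −tan(+34.4°) tan(+15.498°) = -0.1899, H₀ = 1.7618 rad.
Bracket: H₀ sin φ sin δ + cos φ cos δ sin H₀ = 1.7618×0.56497×0.26720 + 0.82511×0.96364×0.98181 = 0.265961 + 0.780646 = 1.046607.
Q̄ = (S₀/π) × [bracket] = (1361/π) × 1.046607 = 453.4 W/m².

Q̄ ≈ 453 W/m²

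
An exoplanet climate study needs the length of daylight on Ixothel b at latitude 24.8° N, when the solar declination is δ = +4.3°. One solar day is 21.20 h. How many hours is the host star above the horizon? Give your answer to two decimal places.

10.83 h

cos H₀ = −tan φ · tan δ = −tan(+24.8°) × tan(+4.300°) = -0.0347, so H₀ = 1.6055 rad = 91.99°.
Daylight = 2H₀/(2π) × 21.20 h = (1.6055/π) × 21.20 = 10.83 h.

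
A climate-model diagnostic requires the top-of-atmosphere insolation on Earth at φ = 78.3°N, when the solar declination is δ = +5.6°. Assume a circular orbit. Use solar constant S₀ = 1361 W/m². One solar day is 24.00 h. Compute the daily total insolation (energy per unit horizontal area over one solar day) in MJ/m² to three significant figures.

14.0 MJ/m²

cos H₀ = −tan(+78.3°) tan(+5.600°) = -0.4735, H₀ = 2.0640 rad.
Bracket: H₀ sin φ sin δ + cos φ cos δ sin H₀ = 2.0640×0.97922×0.09758 + 0.20279×0.99523×0.88081 = 0.197220 + 0.177767 = 0.374987.
Q̄ = (S₀/π) × [bracket] = (1361/π) × 0.374987 = 162.45 W/m².
Daily total = Q̄ × 24.00 h × 3600 s/h = 162.45 × 24.00 × 3600 / 10⁶ = 14.04 MJ/m².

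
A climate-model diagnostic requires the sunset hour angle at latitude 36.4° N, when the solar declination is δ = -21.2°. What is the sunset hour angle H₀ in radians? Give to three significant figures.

cos H₀ = −tan φ · tan δ = −tan(+36.4°) × tan(-21.200°) = 0.2860, so H₀ = 1.2808 rad = 73.38°.

H₀ = 1.28 rad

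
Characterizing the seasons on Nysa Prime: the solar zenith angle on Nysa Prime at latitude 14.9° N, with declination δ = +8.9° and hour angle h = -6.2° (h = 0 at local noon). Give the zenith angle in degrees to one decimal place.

θ_z = 8.5°

cos θ_z = sin φ sin δ + cos φ cos δ cos h = 0.039781 + 0.949156 = 0.988937.
θ_z = arccos(0.988937) = 8.5°.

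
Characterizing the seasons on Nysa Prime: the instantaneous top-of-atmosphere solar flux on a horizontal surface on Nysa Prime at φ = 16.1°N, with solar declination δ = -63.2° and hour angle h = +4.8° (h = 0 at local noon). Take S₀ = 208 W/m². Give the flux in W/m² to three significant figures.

38.3 W/m²

cos θ_z = sin φ sin δ + cos φ cos δ cos h = -0.247527 + 0.431674 = 0.184147.
Flux = S₀ · cos θ_z = 208 × 0.184147 = 38.30 W/m².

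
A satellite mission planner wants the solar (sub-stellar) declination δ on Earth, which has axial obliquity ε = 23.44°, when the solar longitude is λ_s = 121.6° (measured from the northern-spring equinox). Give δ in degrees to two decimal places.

sin δ = sin ε · sin λ_s = sin 23.44° × sin 121.6° = 0.338807.
δ = arcsin(0.338807) = +19.80°.

δ = +19.80°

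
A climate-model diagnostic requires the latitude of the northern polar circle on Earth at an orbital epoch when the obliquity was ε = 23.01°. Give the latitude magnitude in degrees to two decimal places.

66.99°

The polar circle is the lowest latitude that experiences at least one full rotation of continuous daylight at the northern-summer solstice; it lies at |ϕ| = 90° − ε = 90° − 23.01° = 66.99°.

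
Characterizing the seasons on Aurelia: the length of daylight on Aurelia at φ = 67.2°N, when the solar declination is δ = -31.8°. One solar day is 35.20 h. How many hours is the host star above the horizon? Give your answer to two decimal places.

cos H₀ = −tan φ · tan δ = 1.4750 ≥ 1, so the host star never rises (polar night) and H₀ = 0.
Daylight = 2H₀/(2π) × 35.20 h = (0.0000/π) × 35.20 = 0.00 h.

0.00 h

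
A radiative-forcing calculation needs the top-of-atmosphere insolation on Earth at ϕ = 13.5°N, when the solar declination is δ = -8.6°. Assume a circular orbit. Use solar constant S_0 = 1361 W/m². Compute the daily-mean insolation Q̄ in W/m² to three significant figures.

Q̄ ≈ 393 W/m²

cos h₀ = −tan(+13.5°) tan(-8.600°) = 0.0363, h₀ = 1.5345 rad.
Bracket: h₀ sin ϕ sin δ + cos ϕ cos δ sin h₀ = 1.5345×0.23345×-0.14954 + 0.97237×0.98876×0.99934 = -0.053570 + 0.960806 = 0.907236.
Q̄ = (S_0/π) × [bracket] = (1361/π) × 0.907236 = 393.0 W/m².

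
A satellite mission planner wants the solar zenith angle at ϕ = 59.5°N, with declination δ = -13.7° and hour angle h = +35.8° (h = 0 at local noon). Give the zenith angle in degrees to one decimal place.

θ_z = 78.7°

cos θ_z = sin ϕ sin δ + cos ϕ cos δ cos h = -0.204067 + 0.399934 = 0.195867.
θ_z = arccos(0.195867) = 78.7°.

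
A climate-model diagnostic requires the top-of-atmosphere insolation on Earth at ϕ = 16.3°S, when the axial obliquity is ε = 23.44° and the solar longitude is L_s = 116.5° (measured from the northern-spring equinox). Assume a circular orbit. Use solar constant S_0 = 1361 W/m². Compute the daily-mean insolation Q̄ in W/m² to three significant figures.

Solar declination: sin δ = sin ε · sin L_s = sin 23.44° × sin 116.5° = 0.35599, so δ = +20.854°.
cos h₀ = −tan(-16.3°) tan(+20.854°) = 0.1114, h₀ = 1.4592 rad.
Bracket: h₀ sin ϕ sin δ + cos ϕ cos δ sin h₀ = 1.4592×-0.28067×0.35599 + 0.95981×0.93449×0.99378 = -0.145797 + 0.891354 = 0.745557.
Q̄ = (S_0/π) × [bracket] = (1361/π) × 0.745557 = 323.0 W/m².

Q̄ ≈ 323 W/m²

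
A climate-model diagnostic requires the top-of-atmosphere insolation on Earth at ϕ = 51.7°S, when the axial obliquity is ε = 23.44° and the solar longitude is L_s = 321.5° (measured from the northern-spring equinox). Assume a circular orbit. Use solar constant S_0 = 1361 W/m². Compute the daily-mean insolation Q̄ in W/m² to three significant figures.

Q̄ ≈ 406 W/m²

Solar declination: sin δ = sin ε · sin L_s = sin 23.44° × sin 321.5° = -0.24763, so δ = -14.337°.
cos h₀ = −tan(-51.7°) tan(-14.337°) = -0.3236, h₀ = 1.9004 rad.
Bracket: h₀ sin ϕ sin δ + cos ϕ cos δ sin h₀ = 1.9004×-0.78478×-0.24763 + 0.61978×0.96885×0.94618 = 0.369314 + 0.568156 = 0.937470.
Q̄ = (S_0/π) × [bracket] = (1361/π) × 0.937470 = 406.1 W/m².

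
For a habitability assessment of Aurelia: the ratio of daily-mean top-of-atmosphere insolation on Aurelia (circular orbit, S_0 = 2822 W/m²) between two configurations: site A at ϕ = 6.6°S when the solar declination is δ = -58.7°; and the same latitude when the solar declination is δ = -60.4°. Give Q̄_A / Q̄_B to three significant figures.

— Configuration A (ϕ=-6.6°):
cos h₀ = −tan(-6.6°) tan(-58.700°) = -0.1903, h₀ = 1.7623 rad.
Bracket: h₀ sin ϕ sin δ + cos ϕ cos δ sin h₀ = 1.7623×-0.11494×-0.85446 + 0.99337×0.51952×0.98173 = 0.173078 + 0.506647 = 0.679725.
Q̄ = (S_0/π) × [bracket] = (2822/π) × 0.679725 = 610.58 W/m².
— Configuration B (ϕ=-6.6°):
cos h₀ = −tan(-6.6°) tan(-60.400°) = -0.2037, h₀ = 1.7759 rad.
Bracket: h₀ sin ϕ sin δ + cos ϕ cos δ sin h₀ = 1.7759×-0.11494×-0.86949 + 0.99337×0.49394×0.97904 = 0.177482 + 0.480381 = 0.657863.
Q̄ = (S_0/π) × [bracket] = (2822/π) × 0.657863 = 590.94 W/m².
Ratio Q̄_A / Q̄_B = 610.58 / 590.94 = 1.033.

Q̄_A / Q̄_B ≈ 1.03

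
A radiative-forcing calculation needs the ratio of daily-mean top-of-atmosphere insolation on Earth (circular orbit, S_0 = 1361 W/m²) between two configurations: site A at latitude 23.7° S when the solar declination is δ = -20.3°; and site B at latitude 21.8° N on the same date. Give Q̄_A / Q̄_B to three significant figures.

Q̄_A / Q̄_B ≈ 1.61

— Configuration A (ϕ=-23.7°):
cos h₀ = −tan(-23.7°) tan(-20.300°) = -0.1624, h₀ = 1.7339 rad.
Bracket: h₀ sin ϕ sin δ + cos ϕ cos δ sin h₀ = 1.7339×-0.40195×-0.34694 + 0.91566×0.93789×0.98673 = 0.241797 + 0.847392 = 1.089189.
Q̄ = (S_0/π) × [bracket] = (1361/π) × 1.089189 = 471.86 W/m².
— Configuration B (ϕ=+21.8°):
cos h₀ = −tan(+21.8°) tan(-20.300°) = 0.1480, h₀ = 1.4223 rad.
Bracket: h₀ sin ϕ sin δ + cos ϕ cos δ sin h₀ = 1.4223×0.37137×-0.34694 + 0.92849×0.93789×0.98899 = -0.183254 + 0.861234 = 0.677980.
Q̄ = (S_0/π) × [bracket] = (1361/π) × 0.677980 = 293.71 W/m².
Ratio Q̄_A / Q̄_B = 471.86 / 293.71 = 1.607.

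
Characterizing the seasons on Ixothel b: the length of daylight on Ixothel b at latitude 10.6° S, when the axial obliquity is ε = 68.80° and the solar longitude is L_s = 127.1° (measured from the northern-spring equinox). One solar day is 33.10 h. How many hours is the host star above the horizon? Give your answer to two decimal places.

14.34 h

Solar declination: sin δ = sin ε · sin L_s = sin 68.80° × sin 127.1° = 0.74361, so δ = +48.040°.
cos h₀ = −tan ϕ · tan δ = −tan(-10.6°) × tan(+48.040°) = 0.2081, so h₀ = 1.3611 rad = 77.99°.
Daylight = 2h₀/(2π) × 33.10 h = (1.3611/π) × 33.10 = 14.34 h.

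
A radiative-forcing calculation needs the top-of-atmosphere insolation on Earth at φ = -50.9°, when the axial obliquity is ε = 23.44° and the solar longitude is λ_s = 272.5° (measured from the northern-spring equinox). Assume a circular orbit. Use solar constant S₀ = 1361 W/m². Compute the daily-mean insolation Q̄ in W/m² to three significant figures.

Q̄ ≈ 497 W/m²

Solar declination: sin δ = sin ε · sin λ_s = sin 23.44° × sin 272.5° = -0.39741, so δ = -23.416°.
cos H₀ = −tan(-50.9°) tan(-23.416°) = -0.5329, H₀ = 2.1328 rad.
Bracket: H₀ sin φ sin δ + cos φ cos δ sin H₀ = 2.1328×-0.77605×-0.39741 + 0.63068×0.91764×0.84618 = 0.657777 + 0.489716 = 1.147493.
Q̄ = (S₀/π) × [bracket] = (1361/π) × 1.147493 = 497.1 W/m².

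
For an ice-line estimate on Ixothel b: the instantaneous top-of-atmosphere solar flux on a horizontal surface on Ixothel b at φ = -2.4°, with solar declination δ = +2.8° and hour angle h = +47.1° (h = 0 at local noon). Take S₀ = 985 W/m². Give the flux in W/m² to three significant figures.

cos θ_z = sin φ sin δ + cos φ cos δ cos h = -0.002046 + 0.679312 = 0.677266.
Flux = S₀ · cos θ_z = 985 × 0.677266 = 667.1 W/m².

667 W/m²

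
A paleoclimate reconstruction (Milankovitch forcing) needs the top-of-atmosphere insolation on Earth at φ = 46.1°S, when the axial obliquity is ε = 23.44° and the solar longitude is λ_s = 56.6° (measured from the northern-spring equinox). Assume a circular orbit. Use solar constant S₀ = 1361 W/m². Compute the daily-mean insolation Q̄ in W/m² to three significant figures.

Solar declination: sin δ = sin ε · sin λ_s = sin 23.44° × sin 56.6° = 0.33209, so δ = +19.396°.
cos H₀ = −tan(-46.1°) tan(+19.396°) = 0.3659, H₀ = 1.1962 rad.
Bracket: H₀ sin φ sin δ + cos φ cos δ sin H₀ = 1.1962×-0.72055×0.33209 + 0.69340×0.94325×0.93067 = -0.286236 + 0.608704 = 0.322468.
Q̄ = (S₀/π) × [bracket] = (1361/π) × 0.322468 = 139.7 W/m².

Q̄ ≈ 140 W/m²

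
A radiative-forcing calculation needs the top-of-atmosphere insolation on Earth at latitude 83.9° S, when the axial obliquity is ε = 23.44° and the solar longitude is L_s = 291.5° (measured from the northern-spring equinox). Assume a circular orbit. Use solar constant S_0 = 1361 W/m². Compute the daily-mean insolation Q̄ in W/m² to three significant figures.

Q̄ ≈ 501 W/m²

Solar declination: sin δ = sin ε · sin L_s = sin 23.44° × sin 291.5° = -0.37011, so δ = -21.722°.
cos h₀ = −tan(-83.9°) tan(-21.722°) = -3.7279 ≤ −1 ⇒ polar day, h₀ = π.
Bracket: h₀ sin ϕ sin δ + cos ϕ cos δ sin h₀ = 3.1416×-0.99434×-0.37011 + 0.10626×0.92899×0.00000 = 1.156156 + 0.000000 = 1.156156.
Q̄ = (S_0/π) × [bracket] = (1361/π) × 1.156156 = 500.9 W/m².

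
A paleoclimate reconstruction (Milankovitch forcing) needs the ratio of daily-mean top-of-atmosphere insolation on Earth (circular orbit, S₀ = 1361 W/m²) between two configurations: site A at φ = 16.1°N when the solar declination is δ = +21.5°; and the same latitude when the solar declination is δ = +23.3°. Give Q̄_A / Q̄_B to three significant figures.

Q̄_A / Q̄_B ≈ 0.998

— Configuration A (φ=+16.1°):
cos H₀ = −tan(+16.1°) tan(+21.500°) = -0.1137, H₀ = 1.6847 rad.
Bracket: H₀ sin φ sin δ + cos φ cos δ sin H₀ = 1.6847×0.27731×0.36650 + 0.96078×0.93042×0.99352 = 0.171223 + 0.888136 = 1.059359.
Q̄ = (S₀/π) × [bracket] = (1361/π) × 1.059359 = 458.94 W/m².
— Configuration B (φ=+16.1°):
cos H₀ = −tan(+16.1°) tan(+23.300°) = -0.1243, H₀ = 1.6954 rad.
Bracket: H₀ sin φ sin δ + cos φ cos δ sin H₀ = 1.6954×0.27731×0.39555 + 0.96078×0.91845×0.99224 = 0.185968 + 0.875581 = 1.061549.
Q̄ = (S₀/π) × [bracket] = (1361/π) × 1.061549 = 459.88 W/m².
Ratio Q̄_A / Q̄_B = 458.94 / 459.88 = 0.9980.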